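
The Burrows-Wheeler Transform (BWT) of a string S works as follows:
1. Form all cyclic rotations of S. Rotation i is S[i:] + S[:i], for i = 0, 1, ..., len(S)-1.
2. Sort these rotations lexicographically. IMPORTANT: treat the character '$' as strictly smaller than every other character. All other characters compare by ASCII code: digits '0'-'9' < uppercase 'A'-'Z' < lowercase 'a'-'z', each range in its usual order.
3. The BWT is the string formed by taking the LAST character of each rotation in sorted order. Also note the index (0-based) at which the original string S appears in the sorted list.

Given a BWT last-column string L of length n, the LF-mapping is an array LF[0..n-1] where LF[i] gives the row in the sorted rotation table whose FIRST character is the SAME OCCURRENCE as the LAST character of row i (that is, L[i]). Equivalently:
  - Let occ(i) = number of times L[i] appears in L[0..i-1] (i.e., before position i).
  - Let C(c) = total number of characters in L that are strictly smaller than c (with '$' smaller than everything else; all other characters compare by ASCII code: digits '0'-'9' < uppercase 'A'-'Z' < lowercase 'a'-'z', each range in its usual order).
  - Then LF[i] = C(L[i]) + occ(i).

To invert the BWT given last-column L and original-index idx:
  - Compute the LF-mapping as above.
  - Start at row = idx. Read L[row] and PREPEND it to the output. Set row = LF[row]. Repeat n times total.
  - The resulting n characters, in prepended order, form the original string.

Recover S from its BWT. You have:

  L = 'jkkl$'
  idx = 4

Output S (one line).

Answer: lkkj$

Derivation:
LF mapping: 1 2 3 4 0
Walk LF starting at row 4, prepending L[row]:
  step 1: row=4, L[4]='$', prepend. Next row=LF[4]=0
  step 2: row=0, L[0]='j', prepend. Next row=LF[0]=1
  step 3: row=1, L[1]='k', prepend. Next row=LF[1]=2
  step 4: row=2, L[2]='k', prepend. Next row=LF[2]=3
  step 5: row=3, L[3]='l', prepend. Next row=LF[3]=4
Reversed output: lkkj$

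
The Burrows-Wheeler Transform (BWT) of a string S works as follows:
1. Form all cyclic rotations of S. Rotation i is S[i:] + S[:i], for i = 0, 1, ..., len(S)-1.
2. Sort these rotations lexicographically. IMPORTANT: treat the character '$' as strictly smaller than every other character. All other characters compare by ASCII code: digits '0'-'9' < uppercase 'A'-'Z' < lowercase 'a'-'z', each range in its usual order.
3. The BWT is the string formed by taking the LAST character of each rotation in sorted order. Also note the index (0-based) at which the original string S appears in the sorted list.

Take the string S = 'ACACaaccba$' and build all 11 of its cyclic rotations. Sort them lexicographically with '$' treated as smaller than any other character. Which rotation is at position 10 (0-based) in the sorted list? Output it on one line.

All 11 rotations (rotation i = S[i:]+S[:i]):
  rot[0] = ACACaaccba$
  rot[1] = CACaaccba$A
  rot[2] = ACaaccba$AC
  rot[3] = Caaccba$ACA
  rot[4] = aaccba$ACAC
  rot[5] = accba$ACACa
  rot[6] = ccba$ACACaa
  rot[7] = cba$ACACaac
  rot[8] = ba$ACACaacc
  rot[9] = a$ACACaaccb
  rot[10] = $ACACaaccba
Sorted (with $ < everything):
  sorted[0] = $ACACaaccba
  sorted[1] = ACACaaccba$
  sorted[2] = ACaaccba$AC
  sorted[3] = CACaaccba$A
  sorted[4] = Caaccba$ACA
  sorted[5] = a$ACACaaccb
  sorted[6] = aaccba$ACAC
  sorted[7] = accba$ACACa
  sorted[8] = ba$ACACaacc
  sorted[9] = cba$ACACaac
  sorted[10] = ccba$ACACaa
sorted[10] = ccba$ACACaa

Answer: ccba$ACACaa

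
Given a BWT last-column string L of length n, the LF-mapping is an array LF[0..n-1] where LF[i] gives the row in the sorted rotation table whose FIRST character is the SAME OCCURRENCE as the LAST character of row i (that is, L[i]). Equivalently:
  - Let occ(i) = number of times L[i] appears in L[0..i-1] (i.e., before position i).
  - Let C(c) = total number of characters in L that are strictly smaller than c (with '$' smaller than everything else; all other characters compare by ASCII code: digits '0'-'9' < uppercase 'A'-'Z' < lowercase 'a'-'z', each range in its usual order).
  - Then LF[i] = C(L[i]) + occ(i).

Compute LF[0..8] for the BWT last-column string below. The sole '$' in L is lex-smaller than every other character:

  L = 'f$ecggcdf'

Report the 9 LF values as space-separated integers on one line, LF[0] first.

Answer: 5 0 4 1 7 8 2 3 6

Derivation:
Char counts: '$':1, 'c':2, 'd':1, 'e':1, 'f':2, 'g':2
C (first-col start): C('$')=0, C('c')=1, C('d')=3, C('e')=4, C('f')=5, C('g')=7
L[0]='f': occ=0, LF[0]=C('f')+0=5+0=5
L[1]='$': occ=0, LF[1]=C('$')+0=0+0=0
L[2]='e': occ=0, LF[2]=C('e')+0=4+0=4
L[3]='c': occ=0, LF[3]=C('c')+0=1+0=1
L[4]='g': occ=0, LF[4]=C('g')+0=7+0=7
L[5]='g': occ=1, LF[5]=C('g')+1=7+1=8
L[6]='c': occ=1, LF[6]=C('c')+1=1+1=2
L[7]='d': occ=0, LF[7]=C('d')+0=3+0=3
L[8]='f': occ=1, LF[8]=C('f')+1=5+1=6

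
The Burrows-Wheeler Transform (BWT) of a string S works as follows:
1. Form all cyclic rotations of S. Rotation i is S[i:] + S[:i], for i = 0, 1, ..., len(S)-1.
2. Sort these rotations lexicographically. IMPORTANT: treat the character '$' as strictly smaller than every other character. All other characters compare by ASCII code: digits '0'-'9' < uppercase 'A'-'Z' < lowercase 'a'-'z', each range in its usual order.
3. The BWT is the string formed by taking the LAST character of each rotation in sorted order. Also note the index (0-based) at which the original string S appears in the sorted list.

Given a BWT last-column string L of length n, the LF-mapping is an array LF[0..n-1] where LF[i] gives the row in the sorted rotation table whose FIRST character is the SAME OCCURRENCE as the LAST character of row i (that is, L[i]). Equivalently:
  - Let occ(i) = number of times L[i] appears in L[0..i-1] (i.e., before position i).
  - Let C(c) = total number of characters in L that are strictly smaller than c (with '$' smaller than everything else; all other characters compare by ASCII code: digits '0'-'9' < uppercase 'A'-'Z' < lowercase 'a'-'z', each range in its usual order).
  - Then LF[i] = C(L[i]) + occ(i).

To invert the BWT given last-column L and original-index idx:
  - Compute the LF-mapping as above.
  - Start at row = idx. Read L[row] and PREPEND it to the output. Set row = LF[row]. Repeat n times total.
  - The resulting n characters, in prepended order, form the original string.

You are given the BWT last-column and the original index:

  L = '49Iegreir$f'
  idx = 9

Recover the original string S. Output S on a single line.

Answer: refrigeI94$

Derivation:
LF mapping: 1 2 3 4 7 9 5 8 10 0 6
Walk LF starting at row 9, prepending L[row]:
  step 1: row=9, L[9]='$', prepend. Next row=LF[9]=0
  step 2: row=0, L[0]='4', prepend. Next row=LF[0]=1
  step 3: row=1, L[1]='9', prepend. Next row=LF[1]=2
  step 4: row=2, L[2]='I', prepend. Next row=LF[2]=3
  step 5: row=3, L[3]='e', prepend. Next row=LF[3]=4
  step 6: row=4, L[4]='g', prepend. Next row=LF[4]=7
  step 7: row=7, L[7]='i', prepend. Next row=LF[7]=8
  step 8: row=8, L[8]='r', prepend. Next row=LF[8]=10
  step 9: row=10, L[10]='f', prepend. Next row=LF[10]=6
  step 10: row=6, L[6]='e', prepend. Next row=LF[6]=5
  step 11: row=5, L[5]='r', prepend. Next row=LF[5]=9
Reversed output: refrigeI94$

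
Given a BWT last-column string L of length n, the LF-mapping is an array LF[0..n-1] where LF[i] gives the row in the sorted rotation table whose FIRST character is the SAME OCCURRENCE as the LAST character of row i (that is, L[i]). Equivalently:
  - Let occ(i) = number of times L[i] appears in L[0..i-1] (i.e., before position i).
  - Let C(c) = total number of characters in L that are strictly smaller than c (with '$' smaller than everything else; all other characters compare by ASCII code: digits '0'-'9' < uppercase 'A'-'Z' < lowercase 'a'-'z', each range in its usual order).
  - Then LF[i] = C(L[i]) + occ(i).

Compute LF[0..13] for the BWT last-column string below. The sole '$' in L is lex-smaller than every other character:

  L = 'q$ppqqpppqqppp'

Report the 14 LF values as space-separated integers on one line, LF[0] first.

Char counts: '$':1, 'p':8, 'q':5
C (first-col start): C('$')=0, C('p')=1, C('q')=9
L[0]='q': occ=0, LF[0]=C('q')+0=9+0=9
L[1]='$': occ=0, LF[1]=C('$')+0=0+0=0
L[2]='p': occ=0, LF[2]=C('p')+0=1+0=1
L[3]='p': occ=1, LF[3]=C('p')+1=1+1=2
L[4]='q': occ=1, LF[4]=C('q')+1=9+1=10
L[5]='q': occ=2, LF[5]=C('q')+2=9+2=11
L[6]='p': occ=2, LF[6]=C('p')+2=1+2=3
L[7]='p': occ=3, LF[7]=C('p')+3=1+3=4
L[8]='p': occ=4, LF[8]=C('p')+4=1+4=5
L[9]='q': occ=3, LF[9]=C('q')+3=9+3=12
L[10]='q': occ=4, LF[10]=C('q')+4=9+4=13
L[11]='p': occ=5, LF[11]=C('p')+5=1+5=6
L[12]='p': occ=6, LF[12]=C('p')+6=1+6=7
L[13]='p': occ=7, LF[13]=C('p')+7=1+7=8

Answer: 9 0 1 2 10 11 3 4 5 12 13 6 7 8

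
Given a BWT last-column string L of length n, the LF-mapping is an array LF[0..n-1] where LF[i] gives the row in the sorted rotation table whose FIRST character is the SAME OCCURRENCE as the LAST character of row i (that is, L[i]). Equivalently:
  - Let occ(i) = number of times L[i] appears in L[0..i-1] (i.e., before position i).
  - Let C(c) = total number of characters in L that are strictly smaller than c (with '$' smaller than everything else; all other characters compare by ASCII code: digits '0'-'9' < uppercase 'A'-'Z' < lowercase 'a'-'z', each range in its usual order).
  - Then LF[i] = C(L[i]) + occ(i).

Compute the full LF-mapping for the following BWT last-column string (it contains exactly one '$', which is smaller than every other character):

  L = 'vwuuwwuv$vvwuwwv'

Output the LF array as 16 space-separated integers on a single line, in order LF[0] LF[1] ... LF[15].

Answer: 5 10 1 2 11 12 3 6 0 7 8 13 4 14 15 9

Derivation:
Char counts: '$':1, 'u':4, 'v':5, 'w':6
C (first-col start): C('$')=0, C('u')=1, C('v')=5, C('w')=10
L[0]='v': occ=0, LF[0]=C('v')+0=5+0=5
L[1]='w': occ=0, LF[1]=C('w')+0=10+0=10
L[2]='u': occ=0, LF[2]=C('u')+0=1+0=1
L[3]='u': occ=1, LF[3]=C('u')+1=1+1=2
L[4]='w': occ=1, LF[4]=C('w')+1=10+1=11
L[5]='w': occ=2, LF[5]=C('w')+2=10+2=12
L[6]='u': occ=2, LF[6]=C('u')+2=1+2=3
L[7]='v': occ=1, LF[7]=C('v')+1=5+1=6
L[8]='$': occ=0, LF[8]=C('$')+0=0+0=0
L[9]='v': occ=2, LF[9]=C('v')+2=5+2=7
L[10]='v': occ=3, LF[10]=C('v')+3=5+3=8
L[11]='w': occ=3, LF[11]=C('w')+3=10+3=13
L[12]='u': occ=3, LF[12]=C('u')+3=1+3=4
L[13]='w': occ=4, LF[13]=C('w')+4=10+4=14
L[14]='w': occ=5, LF[14]=C('w')+5=10+5=15
L[15]='v': occ=4, LF[15]=C('v')+4=5+4=9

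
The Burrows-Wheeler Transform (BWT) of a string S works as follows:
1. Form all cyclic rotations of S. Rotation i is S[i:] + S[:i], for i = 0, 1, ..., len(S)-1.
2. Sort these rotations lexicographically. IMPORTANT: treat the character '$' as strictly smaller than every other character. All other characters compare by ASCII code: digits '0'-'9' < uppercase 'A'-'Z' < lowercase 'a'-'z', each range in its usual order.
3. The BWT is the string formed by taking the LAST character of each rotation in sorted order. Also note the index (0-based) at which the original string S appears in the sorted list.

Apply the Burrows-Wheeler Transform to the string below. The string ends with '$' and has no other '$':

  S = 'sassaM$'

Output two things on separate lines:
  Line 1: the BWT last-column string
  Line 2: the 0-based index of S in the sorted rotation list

All 7 rotations (rotation i = S[i:]+S[:i]):
  rot[0] = sassaM$
  rot[1] = assaM$s
  rot[2] = ssaM$sa
  rot[3] = saM$sas
  rot[4] = aM$sass
  rot[5] = M$sassa
  rot[6] = $sassaM
Sorted (with $ < everything):
  sorted[0] = $sassaM  (last char: 'M')
  sorted[1] = M$sassa  (last char: 'a')
  sorted[2] = aM$sass  (last char: 's')
  sorted[3] = assaM$s  (last char: 's')
  sorted[4] = saM$sas  (last char: 's')
  sorted[5] = sassaM$  (last char: '$')
  sorted[6] = ssaM$sa  (last char: 'a')
Last column: Masss$a
Original string S is at sorted index 5

Answer: Masss$a
5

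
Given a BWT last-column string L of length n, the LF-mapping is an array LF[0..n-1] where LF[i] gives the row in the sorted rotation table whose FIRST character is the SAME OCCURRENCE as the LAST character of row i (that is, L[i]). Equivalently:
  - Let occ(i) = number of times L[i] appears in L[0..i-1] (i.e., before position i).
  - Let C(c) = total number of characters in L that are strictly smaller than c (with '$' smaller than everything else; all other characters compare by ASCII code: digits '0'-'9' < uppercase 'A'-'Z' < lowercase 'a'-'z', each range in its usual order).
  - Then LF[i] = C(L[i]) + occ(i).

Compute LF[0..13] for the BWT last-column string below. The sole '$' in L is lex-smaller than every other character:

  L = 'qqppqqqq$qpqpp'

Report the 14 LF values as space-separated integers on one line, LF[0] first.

Answer: 6 7 1 2 8 9 10 11 0 12 3 13 4 5

Derivation:
Char counts: '$':1, 'p':5, 'q':8
C (first-col start): C('$')=0, C('p')=1, C('q')=6
L[0]='q': occ=0, LF[0]=C('q')+0=6+0=6
L[1]='q': occ=1, LF[1]=C('q')+1=6+1=7
L[2]='p': occ=0, LF[2]=C('p')+0=1+0=1
L[3]='p': occ=1, LF[3]=C('p')+1=1+1=2
L[4]='q': occ=2, LF[4]=C('q')+2=6+2=8
L[5]='q': occ=3, LF[5]=C('q')+3=6+3=9
L[6]='q': occ=4, LF[6]=C('q')+4=6+4=10
L[7]='q': occ=5, LF[7]=C('q')+5=6+5=11
L[8]='$': occ=0, LF[8]=C('$')+0=0+0=0
L[9]='q': occ=6, LF[9]=C('q')+6=6+6=12
L[10]='p': occ=2, LF[10]=C('p')+2=1+2=3
L[11]='q': occ=7, LF[11]=C('q')+7=6+7=13
L[12]='p': occ=3, LF[12]=C('p')+3=1+3=4
L[13]='p': occ=4, LF[13]=C('p')+4=1+4=5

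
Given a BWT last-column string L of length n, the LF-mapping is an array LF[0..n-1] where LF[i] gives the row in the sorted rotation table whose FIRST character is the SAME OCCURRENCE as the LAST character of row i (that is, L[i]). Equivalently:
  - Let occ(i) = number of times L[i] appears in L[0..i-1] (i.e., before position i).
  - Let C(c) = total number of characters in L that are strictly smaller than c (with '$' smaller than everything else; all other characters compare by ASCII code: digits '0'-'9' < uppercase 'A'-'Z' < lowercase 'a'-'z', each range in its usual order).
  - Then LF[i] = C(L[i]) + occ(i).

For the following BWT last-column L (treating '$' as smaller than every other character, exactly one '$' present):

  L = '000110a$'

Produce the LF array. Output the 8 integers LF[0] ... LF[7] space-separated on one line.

Char counts: '$':1, '0':4, '1':2, 'a':1
C (first-col start): C('$')=0, C('0')=1, C('1')=5, C('a')=7
L[0]='0': occ=0, LF[0]=C('0')+0=1+0=1
L[1]='0': occ=1, LF[1]=C('0')+1=1+1=2
L[2]='0': occ=2, LF[2]=C('0')+2=1+2=3
L[3]='1': occ=0, LF[3]=C('1')+0=5+0=5
L[4]='1': occ=1, LF[4]=C('1')+1=5+1=6
L[5]='0': occ=3, LF[5]=C('0')+3=1+3=4
L[6]='a': occ=0, LF[6]=C('a')+0=7+0=7
L[7]='$': occ=0, LF[7]=C('$')+0=0+0=0

Answer: 1 2 3 5 6 4 7 0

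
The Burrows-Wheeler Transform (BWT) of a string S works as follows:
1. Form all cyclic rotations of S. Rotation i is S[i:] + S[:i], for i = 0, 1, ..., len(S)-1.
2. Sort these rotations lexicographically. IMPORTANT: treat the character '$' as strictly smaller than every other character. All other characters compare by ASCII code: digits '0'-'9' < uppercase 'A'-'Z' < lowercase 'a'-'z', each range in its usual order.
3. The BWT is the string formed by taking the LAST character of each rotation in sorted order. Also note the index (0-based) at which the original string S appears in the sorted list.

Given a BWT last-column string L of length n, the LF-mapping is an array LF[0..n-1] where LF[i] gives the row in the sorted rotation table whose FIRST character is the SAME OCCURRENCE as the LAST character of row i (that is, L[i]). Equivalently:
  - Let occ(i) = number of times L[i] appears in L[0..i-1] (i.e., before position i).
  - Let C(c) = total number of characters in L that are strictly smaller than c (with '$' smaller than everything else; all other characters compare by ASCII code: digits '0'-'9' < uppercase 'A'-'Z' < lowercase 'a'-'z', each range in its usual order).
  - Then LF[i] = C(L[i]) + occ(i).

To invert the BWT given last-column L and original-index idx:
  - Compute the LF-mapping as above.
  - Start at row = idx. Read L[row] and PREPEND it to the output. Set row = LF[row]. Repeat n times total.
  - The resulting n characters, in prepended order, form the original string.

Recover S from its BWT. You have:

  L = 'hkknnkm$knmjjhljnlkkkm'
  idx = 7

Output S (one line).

LF mapping: 1 6 7 18 19 8 15 0 9 20 16 3 4 2 13 5 21 14 10 11 12 17
Walk LF starting at row 7, prepending L[row]:
  step 1: row=7, L[7]='$', prepend. Next row=LF[7]=0
  step 2: row=0, L[0]='h', prepend. Next row=LF[0]=1
  step 3: row=1, L[1]='k', prepend. Next row=LF[1]=6
  step 4: row=6, L[6]='m', prepend. Next row=LF[6]=15
  step 5: row=15, L[15]='j', prepend. Next row=LF[15]=5
  step 6: row=5, L[5]='k', prepend. Next row=LF[5]=8
  step 7: row=8, L[8]='k', prepend. Next row=LF[8]=9
  step 8: row=9, L[9]='n', prepend. Next row=LF[9]=20
  step 9: row=20, L[20]='k', prepend. Next row=LF[20]=12
  step 10: row=12, L[12]='j', prepend. Next row=LF[12]=4
  step 11: row=4, L[4]='n', prepend. Next row=LF[4]=19
  step 12: row=19, L[19]='k', prepend. Next row=LF[19]=11
  step 13: row=11, L[11]='j', prepend. Next row=LF[11]=3
  step 14: row=3, L[3]='n', prepend. Next row=LF[3]=18
  step 15: row=18, L[18]='k', prepend. Next row=LF[18]=10
  step 16: row=10, L[10]='m', prepend. Next row=LF[10]=16
  step 17: row=16, L[16]='n', prepend. Next row=LF[16]=21
  step 18: row=21, L[21]='m', prepend. Next row=LF[21]=17
  step 19: row=17, L[17]='l', prepend. Next row=LF[17]=14
  step 20: row=14, L[14]='l', prepend. Next row=LF[14]=13
  step 21: row=13, L[13]='h', prepend. Next row=LF[13]=2
  step 22: row=2, L[2]='k', prepend. Next row=LF[2]=7
Reversed output: khllmnmknjknjknkkjmkh$

Answer: khllmnmknjknjknkkjmkh$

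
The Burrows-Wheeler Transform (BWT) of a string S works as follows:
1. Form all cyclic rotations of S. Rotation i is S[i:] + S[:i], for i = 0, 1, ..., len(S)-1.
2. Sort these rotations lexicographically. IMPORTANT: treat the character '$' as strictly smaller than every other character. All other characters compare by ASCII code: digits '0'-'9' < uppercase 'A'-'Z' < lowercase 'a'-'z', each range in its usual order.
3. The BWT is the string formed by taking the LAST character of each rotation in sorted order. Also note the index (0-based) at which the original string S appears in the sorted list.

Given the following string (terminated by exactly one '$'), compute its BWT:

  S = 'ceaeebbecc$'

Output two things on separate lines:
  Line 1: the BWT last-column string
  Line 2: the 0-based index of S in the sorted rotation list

All 11 rotations (rotation i = S[i:]+S[:i]):
  rot[0] = ceaeebbecc$
  rot[1] = eaeebbecc$c
  rot[2] = aeebbecc$ce
  rot[3] = eebbecc$cea
  rot[4] = ebbecc$ceae
  rot[5] = bbecc$ceaee
  rot[6] = becc$ceaeeb
  rot[7] = ecc$ceaeebb
  rot[8] = cc$ceaeebbe
  rot[9] = c$ceaeebbec
  rot[10] = $ceaeebbecc
Sorted (with $ < everything):
  sorted[0] = $ceaeebbecc  (last char: 'c')
  sorted[1] = aeebbecc$ce  (last char: 'e')
  sorted[2] = bbecc$ceaee  (last char: 'e')
  sorted[3] = becc$ceaeeb  (last char: 'b')
  sorted[4] = c$ceaeebbec  (last char: 'c')
  sorted[5] = cc$ceaeebbe  (last char: 'e')
  sorted[6] = ceaeebbecc$  (last char: '$')
  sorted[7] = eaeebbecc$c  (last char: 'c')
  sorted[8] = ebbecc$ceae  (last char: 'e')
  sorted[9] = ecc$ceaeebb  (last char: 'b')
  sorted[10] = eebbecc$cea  (last char: 'a')
Last column: ceebce$ceba
Original string S is at sorted index 6

Answer: ceebce$ceba
6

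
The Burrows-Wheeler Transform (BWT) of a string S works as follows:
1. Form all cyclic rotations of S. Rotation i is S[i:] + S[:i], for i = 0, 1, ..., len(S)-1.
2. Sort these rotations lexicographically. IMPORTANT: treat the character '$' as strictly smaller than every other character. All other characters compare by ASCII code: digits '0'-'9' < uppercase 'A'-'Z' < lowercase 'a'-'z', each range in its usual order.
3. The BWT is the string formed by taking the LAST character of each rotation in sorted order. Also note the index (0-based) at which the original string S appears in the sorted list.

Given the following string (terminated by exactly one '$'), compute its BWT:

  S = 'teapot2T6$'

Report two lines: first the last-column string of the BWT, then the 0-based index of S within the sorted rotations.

Answer: 6tT2etpao$
9

Derivation:
All 10 rotations (rotation i = S[i:]+S[:i]):
  rot[0] = teapot2T6$
  rot[1] = eapot2T6$t
  rot[2] = apot2T6$te
  rot[3] = pot2T6$tea
  rot[4] = ot2T6$teap
  rot[5] = t2T6$teapo
  rot[6] = 2T6$teapot
  rot[7] = T6$teapot2
  rot[8] = 6$teapot2T
  rot[9] = $teapot2T6
Sorted (with $ < everything):
  sorted[0] = $teapot2T6  (last char: '6')
  sorted[1] = 2T6$teapot  (last char: 't')
  sorted[2] = 6$teapot2T  (last char: 'T')
  sorted[3] = T6$teapot2  (last char: '2')
  sorted[4] = apot2T6$te  (last char: 'e')
  sorted[5] = eapot2T6$t  (last char: 't')
  sorted[6] = ot2T6$teap  (last char: 'p')
  sorted[7] = pot2T6$tea  (last char: 'a')
  sorted[8] = t2T6$teapo  (last char: 'o')
  sorted[9] = teapot2T6$  (last char: '$')
Last column: 6tT2etpao$
Original string S is at sorted index 9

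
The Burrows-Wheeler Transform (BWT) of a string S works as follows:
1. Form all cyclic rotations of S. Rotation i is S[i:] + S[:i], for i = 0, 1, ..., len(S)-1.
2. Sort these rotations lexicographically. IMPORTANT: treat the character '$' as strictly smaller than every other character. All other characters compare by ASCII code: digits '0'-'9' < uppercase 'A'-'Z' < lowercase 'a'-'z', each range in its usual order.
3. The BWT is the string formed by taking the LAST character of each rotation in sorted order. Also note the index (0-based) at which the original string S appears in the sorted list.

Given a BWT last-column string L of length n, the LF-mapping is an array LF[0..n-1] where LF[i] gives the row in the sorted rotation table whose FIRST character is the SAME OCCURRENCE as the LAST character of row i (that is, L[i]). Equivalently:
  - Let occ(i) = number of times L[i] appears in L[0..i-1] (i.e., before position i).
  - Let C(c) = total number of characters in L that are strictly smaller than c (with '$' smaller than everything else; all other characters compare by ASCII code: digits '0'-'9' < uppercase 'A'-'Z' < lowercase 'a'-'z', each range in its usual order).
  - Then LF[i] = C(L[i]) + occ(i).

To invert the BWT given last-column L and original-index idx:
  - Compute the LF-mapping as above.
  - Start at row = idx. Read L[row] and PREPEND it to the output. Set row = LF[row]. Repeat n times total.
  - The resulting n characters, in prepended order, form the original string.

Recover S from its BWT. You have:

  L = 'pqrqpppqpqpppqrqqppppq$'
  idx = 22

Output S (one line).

Answer: rqppppqrppppqqppqqpqqp$

Derivation:
LF mapping: 1 13 21 14 2 3 4 15 5 16 6 7 8 17 22 18 19 9 10 11 12 20 0
Walk LF starting at row 22, prepending L[row]:
  step 1: row=22, L[22]='$', prepend. Next row=LF[22]=0
  step 2: row=0, L[0]='p', prepend. Next row=LF[0]=1
  step 3: row=1, L[1]='q', prepend. Next row=LF[1]=13
  step 4: row=13, L[13]='q', prepend. Next row=LF[13]=17
  step 5: row=17, L[17]='p', prepend. Next row=LF[17]=9
  step 6: row=9, L[9]='q', prepend. Next row=LF[9]=16
  step 7: row=16, L[16]='q', prepend. Next row=LF[16]=19
  step 8: row=19, L[19]='p', prepend. Next row=LF[19]=11
  step 9: row=11, L[11]='p', prepend. Next row=LF[11]=7
  step 10: row=7, L[7]='q', prepend. Next row=LF[7]=15
  step 11: row=15, L[15]='q', prepend. Next row=LF[15]=18
  step 12: row=18, L[18]='p', prepend. Next row=LF[18]=10
  step 13: row=10, L[10]='p', prepend. Next row=LF[10]=6
  step 14: row=6, L[6]='p', prepend. Next row=LF[6]=4
  step 15: row=4, L[4]='p', prepend. Next row=LF[4]=2
  step 16: row=2, L[2]='r', prepend. Next row=LF[2]=21
  step 17: row=21, L[21]='q', prepend. Next row=LF[21]=20
  step 18: row=20, L[20]='p', prepend. Next row=LF[20]=12
  step 19: row=12, L[12]='p', prepend. Next row=LF[12]=8
  step 20: row=8, L[8]='p', prepend. Next row=LF[8]=5
  step 21: row=5, L[5]='p', prepend. Next row=LF[5]=3
  step 22: row=3, L[3]='q', prepend. Next row=LF[3]=14
  step 23: row=14, L[14]='r', prepend. Next row=LF[14]=22
Reversed output: rqppppqrppppqqppqqpqqp$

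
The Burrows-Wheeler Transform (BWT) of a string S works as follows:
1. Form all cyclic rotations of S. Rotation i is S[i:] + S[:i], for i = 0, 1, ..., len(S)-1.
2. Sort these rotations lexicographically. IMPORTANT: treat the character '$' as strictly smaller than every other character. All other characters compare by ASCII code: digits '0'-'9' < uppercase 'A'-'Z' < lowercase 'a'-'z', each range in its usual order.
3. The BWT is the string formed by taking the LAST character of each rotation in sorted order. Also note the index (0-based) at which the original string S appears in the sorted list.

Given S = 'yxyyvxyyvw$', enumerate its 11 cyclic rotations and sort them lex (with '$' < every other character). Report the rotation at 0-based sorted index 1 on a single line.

All 11 rotations (rotation i = S[i:]+S[:i]):
  rot[0] = yxyyvxyyvw$
  rot[1] = xyyvxyyvw$y
  rot[2] = yyvxyyvw$yx
  rot[3] = yvxyyvw$yxy
  rot[4] = vxyyvw$yxyy
  rot[5] = xyyvw$yxyyv
  rot[6] = yyvw$yxyyvx
  rot[7] = yvw$yxyyvxy
  rot[8] = vw$yxyyvxyy
  rot[9] = w$yxyyvxyyv
  rot[10] = $yxyyvxyyvw
Sorted (with $ < everything):
  sorted[0] = $yxyyvxyyvw
  sorted[1] = vw$yxyyvxyy
  sorted[2] = vxyyvw$yxyy
  sorted[3] = w$yxyyvxyyv
  sorted[4] = xyyvw$yxyyv
  sorted[5] = xyyvxyyvw$y
  sorted[6] = yvw$yxyyvxy
  sorted[7] = yvxyyvw$yxy
  sorted[8] = yxyyvxyyvw$
  sorted[9] = yyvw$yxyyvx
  sorted[10] = yyvxyyvw$yx
sorted[1] = vw$yxyyvxyy

Answer: vw$yxyyvxyy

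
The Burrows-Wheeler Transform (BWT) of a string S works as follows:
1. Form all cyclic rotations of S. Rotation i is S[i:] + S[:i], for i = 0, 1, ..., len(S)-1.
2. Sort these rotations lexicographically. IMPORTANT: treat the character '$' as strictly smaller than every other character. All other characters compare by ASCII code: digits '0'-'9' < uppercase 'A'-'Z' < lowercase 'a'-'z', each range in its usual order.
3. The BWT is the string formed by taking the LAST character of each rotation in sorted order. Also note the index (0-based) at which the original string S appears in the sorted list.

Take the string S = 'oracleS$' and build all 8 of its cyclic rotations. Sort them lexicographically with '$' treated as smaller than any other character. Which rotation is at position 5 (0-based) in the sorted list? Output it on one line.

All 8 rotations (rotation i = S[i:]+S[:i]):
  rot[0] = oracleS$
  rot[1] = racleS$o
  rot[2] = acleS$or
  rot[3] = cleS$ora
  rot[4] = leS$orac
  rot[5] = eS$oracl
  rot[6] = S$oracle
  rot[7] = $oracleS
Sorted (with $ < everything):
  sorted[0] = $oracleS
  sorted[1] = S$oracle
  sorted[2] = acleS$or
  sorted[3] = cleS$ora
  sorted[4] = eS$oracl
  sorted[5] = leS$orac
  sorted[6] = oracleS$
  sorted[7] = racleS$o
sorted[5] = leS$orac

Answer: leS$orac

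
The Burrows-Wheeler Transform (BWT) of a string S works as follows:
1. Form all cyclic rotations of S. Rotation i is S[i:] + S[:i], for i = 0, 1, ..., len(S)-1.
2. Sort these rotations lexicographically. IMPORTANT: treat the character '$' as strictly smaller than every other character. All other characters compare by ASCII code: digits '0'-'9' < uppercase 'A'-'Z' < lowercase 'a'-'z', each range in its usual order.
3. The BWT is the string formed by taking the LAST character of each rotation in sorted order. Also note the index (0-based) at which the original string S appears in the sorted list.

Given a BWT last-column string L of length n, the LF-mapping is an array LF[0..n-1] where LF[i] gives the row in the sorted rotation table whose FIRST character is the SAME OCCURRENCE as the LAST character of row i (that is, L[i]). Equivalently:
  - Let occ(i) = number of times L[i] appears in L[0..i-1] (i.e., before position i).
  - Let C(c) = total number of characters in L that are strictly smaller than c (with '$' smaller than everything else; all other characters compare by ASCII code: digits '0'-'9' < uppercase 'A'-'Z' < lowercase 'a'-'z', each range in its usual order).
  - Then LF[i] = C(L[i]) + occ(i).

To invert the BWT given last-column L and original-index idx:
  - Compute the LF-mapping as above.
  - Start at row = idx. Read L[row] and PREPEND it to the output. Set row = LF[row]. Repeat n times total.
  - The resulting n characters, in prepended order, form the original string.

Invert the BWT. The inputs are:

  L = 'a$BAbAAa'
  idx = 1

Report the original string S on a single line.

Answer: AAabBAa$

Derivation:
LF mapping: 5 0 4 1 7 2 3 6
Walk LF starting at row 1, prepending L[row]:
  step 1: row=1, L[1]='$', prepend. Next row=LF[1]=0
  step 2: row=0, L[0]='a', prepend. Next row=LF[0]=5
  step 3: row=5, L[5]='A', prepend. Next row=LF[5]=2
  step 4: row=2, L[2]='B', prepend. Next row=LF[2]=4
  step 5: row=4, L[4]='b', prepend. Next row=LF[4]=7
  step 6: row=7, L[7]='a', prepend. Next row=LF[7]=6
  step 7: row=6, L[6]='A', prepend. Next row=LF[6]=3
  step 8: row=3, L[3]='A', prepend. Next row=LF[3]=1
Reversed output: AAabBAa$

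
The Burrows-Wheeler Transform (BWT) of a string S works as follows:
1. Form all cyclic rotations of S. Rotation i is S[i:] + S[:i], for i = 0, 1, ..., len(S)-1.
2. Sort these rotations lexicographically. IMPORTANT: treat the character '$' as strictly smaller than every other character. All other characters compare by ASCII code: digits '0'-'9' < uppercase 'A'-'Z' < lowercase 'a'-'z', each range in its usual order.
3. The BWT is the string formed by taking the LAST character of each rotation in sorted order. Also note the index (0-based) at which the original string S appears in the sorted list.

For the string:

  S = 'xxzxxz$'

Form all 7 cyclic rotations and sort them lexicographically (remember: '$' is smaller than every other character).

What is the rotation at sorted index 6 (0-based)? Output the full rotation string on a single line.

All 7 rotations (rotation i = S[i:]+S[:i]):
  rot[0] = xxzxxz$
  rot[1] = xzxxz$x
  rot[2] = zxxz$xx
  rot[3] = xxz$xxz
  rot[4] = xz$xxzx
  rot[5] = z$xxzxx
  rot[6] = $xxzxxz
Sorted (with $ < everything):
  sorted[0] = $xxzxxz
  sorted[1] = xxz$xxz
  sorted[2] = xxzxxz$
  sorted[3] = xz$xxzx
  sorted[4] = xzxxz$x
  sorted[5] = z$xxzxx
  sorted[6] = zxxz$xx
sorted[6] = zxxz$xx

Answer: zxxz$xx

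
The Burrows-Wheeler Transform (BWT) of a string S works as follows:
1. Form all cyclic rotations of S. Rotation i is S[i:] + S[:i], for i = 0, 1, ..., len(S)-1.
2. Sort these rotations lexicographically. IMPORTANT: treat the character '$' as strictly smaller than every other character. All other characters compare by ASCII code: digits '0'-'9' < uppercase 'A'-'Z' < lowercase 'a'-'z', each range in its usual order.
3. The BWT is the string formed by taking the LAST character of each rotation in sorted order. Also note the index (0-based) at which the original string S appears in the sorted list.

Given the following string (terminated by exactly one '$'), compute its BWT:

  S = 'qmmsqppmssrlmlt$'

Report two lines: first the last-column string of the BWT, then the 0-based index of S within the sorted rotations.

All 16 rotations (rotation i = S[i:]+S[:i]):
  rot[0] = qmmsqppmssrlmlt$
  rot[1] = mmsqppmssrlmlt$q
  rot[2] = msqppmssrlmlt$qm
  rot[3] = sqppmssrlmlt$qmm
  rot[4] = qppmssrlmlt$qmms
  rot[5] = ppmssrlmlt$qmmsq
  rot[6] = pmssrlmlt$qmmsqp
  rot[7] = mssrlmlt$qmmsqpp
  rot[8] = ssrlmlt$qmmsqppm
  rot[9] = srlmlt$qmmsqppms
  rot[10] = rlmlt$qmmsqppmss
  rot[11] = lmlt$qmmsqppmssr
  rot[12] = mlt$qmmsqppmssrl
  rot[13] = lt$qmmsqppmssrlm
  rot[14] = t$qmmsqppmssrlml
  rot[15] = $qmmsqppmssrlmlt
Sorted (with $ < everything):
  sorted[0] = $qmmsqppmssrlmlt  (last char: 't')
  sorted[1] = lmlt$qmmsqppmssr  (last char: 'r')
  sorted[2] = lt$qmmsqppmssrlm  (last char: 'm')
  sorted[3] = mlt$qmmsqppmssrl  (last char: 'l')
  sorted[4] = mmsqppmssrlmlt$q  (last char: 'q')
  sorted[5] = msqppmssrlmlt$qm  (last char: 'm')
  sorted[6] = mssrlmlt$qmmsqpp  (last char: 'p')
  sorted[7] = pmssrlmlt$qmmsqp  (last char: 'p')
  sorted[8] = ppmssrlmlt$qmmsq  (last char: 'q')
  sorted[9] = qmmsqppmssrlmlt$  (last char: '$')
  sorted[10] = qppmssrlmlt$qmms  (last char: 's')
  sorted[11] = rlmlt$qmmsqppmss  (last char: 's')
  sorted[12] = sqppmssrlmlt$qmm  (last char: 'm')
  sorted[13] = srlmlt$qmmsqppms  (last char: 's')
  sorted[14] = ssrlmlt$qmmsqppm  (last char: 'm')
  sorted[15] = t$qmmsqppmssrlml  (last char: 'l')
Last column: trmlqmppq$ssmsml
Original string S is at sorted index 9

Answer: trmlqmppq$ssmsml
9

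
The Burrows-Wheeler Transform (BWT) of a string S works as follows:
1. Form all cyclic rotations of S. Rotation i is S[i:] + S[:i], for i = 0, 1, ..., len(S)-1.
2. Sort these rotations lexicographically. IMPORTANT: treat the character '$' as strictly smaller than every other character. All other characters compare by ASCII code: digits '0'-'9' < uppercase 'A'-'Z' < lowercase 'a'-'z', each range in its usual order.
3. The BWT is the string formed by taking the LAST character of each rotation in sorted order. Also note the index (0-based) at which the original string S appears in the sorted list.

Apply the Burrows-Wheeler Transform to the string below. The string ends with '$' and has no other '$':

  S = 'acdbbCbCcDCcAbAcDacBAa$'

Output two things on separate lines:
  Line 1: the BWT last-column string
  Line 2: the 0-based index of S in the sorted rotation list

All 23 rotations (rotation i = S[i:]+S[:i]):
  rot[0] = acdbbCbCcDCcAbAcDacBAa$
  rot[1] = cdbbCbCcDCcAbAcDacBAa$a
  rot[2] = dbbCbCcDCcAbAcDacBAa$ac
  rot[3] = bbCbCcDCcAbAcDacBAa$acd
  rot[4] = bCbCcDCcAbAcDacBAa$acdb
  rot[5] = CbCcDCcAbAcDacBAa$acdbb
  rot[6] = bCcDCcAbAcDacBAa$acdbbC
  rot[7] = CcDCcAbAcDacBAa$acdbbCb
  rot[8] = cDCcAbAcDacBAa$acdbbCbC
  rot[9] = DCcAbAcDacBAa$acdbbCbCc
  rot[10] = CcAbAcDacBAa$acdbbCbCcD
  rot[11] = cAbAcDacBAa$acdbbCbCcDC
  rot[12] = AbAcDacBAa$acdbbCbCcDCc
  rot[13] = bAcDacBAa$acdbbCbCcDCcA
  rot[14] = AcDacBAa$acdbbCbCcDCcAb
  rot[15] = cDacBAa$acdbbCbCcDCcAbA
  rot[16] = DacBAa$acdbbCbCcDCcAbAc
  rot[17] = acBAa$acdbbCbCcDCcAbAcD
  rot[18] = cBAa$acdbbCbCcDCcAbAcDa
  rot[19] = BAa$acdbbCbCcDCcAbAcDac
  rot[20] = Aa$acdbbCbCcDCcAbAcDacB
  rot[21] = a$acdbbCbCcDCcAbAcDacBA
  rot[22] = $acdbbCbCcDCcAbAcDacBAa
Sorted (with $ < everything):
  sorted[0] = $acdbbCbCcDCcAbAcDacBAa  (last char: 'a')
  sorted[1] = Aa$acdbbCbCcDCcAbAcDacB  (last char: 'B')
  sorted[2] = AbAcDacBAa$acdbbCbCcDCc  (last char: 'c')
  sorted[3] = AcDacBAa$acdbbCbCcDCcAb  (last char: 'b')
  sorted[4] = BAa$acdbbCbCcDCcAbAcDac  (last char: 'c')
  sorted[5] = CbCcDCcAbAcDacBAa$acdbb  (last char: 'b')
  sorted[6] = CcAbAcDacBAa$acdbbCbCcD  (last char: 'D')
  sorted[7] = CcDCcAbAcDacBAa$acdbbCb  (last char: 'b')
  sorted[8] = DCcAbAcDacBAa$acdbbCbCc  (last char: 'c')
  sorted[9] = DacBAa$acdbbCbCcDCcAbAc  (last char: 'c')
  sorted[10] = a$acdbbCbCcDCcAbAcDacBA  (last char: 'A')
  sorted[11] = acBAa$acdbbCbCcDCcAbAcD  (last char: 'D')
  sorted[12] = acdbbCbCcDCcAbAcDacBAa$  (last char: '$')
  sorted[13] = bAcDacBAa$acdbbCbCcDCcA  (last char: 'A')
  sorted[14] = bCbCcDCcAbAcDacBAa$acdb  (last char: 'b')
  sorted[15] = bCcDCcAbAcDacBAa$acdbbC  (last char: 'C')
  sorted[16] = bbCbCcDCcAbAcDacBAa$acd  (last char: 'd')
  sorted[17] = cAbAcDacBAa$acdbbCbCcDC  (last char: 'C')
  sorted[18] = cBAa$acdbbCbCcDCcAbAcDa  (last char: 'a')
  sorted[19] = cDCcAbAcDacBAa$acdbbCbC  (last char: 'C')
  sorted[20] = cDacBAa$acdbbCbCcDCcAbA  (last char: 'A')
  sorted[21] = cdbbCbCcDCcAbAcDacBAa$a  (last char: 'a')
  sorted[22] = dbbCbCcDCcAbAcDacBAa$ac  (last char: 'c')
Last column: aBcbcbDbccAD$AbCdCaCAac
Original string S is at sorted index 12

Answer: aBcbcbDbccAD$AbCdCaCAac
12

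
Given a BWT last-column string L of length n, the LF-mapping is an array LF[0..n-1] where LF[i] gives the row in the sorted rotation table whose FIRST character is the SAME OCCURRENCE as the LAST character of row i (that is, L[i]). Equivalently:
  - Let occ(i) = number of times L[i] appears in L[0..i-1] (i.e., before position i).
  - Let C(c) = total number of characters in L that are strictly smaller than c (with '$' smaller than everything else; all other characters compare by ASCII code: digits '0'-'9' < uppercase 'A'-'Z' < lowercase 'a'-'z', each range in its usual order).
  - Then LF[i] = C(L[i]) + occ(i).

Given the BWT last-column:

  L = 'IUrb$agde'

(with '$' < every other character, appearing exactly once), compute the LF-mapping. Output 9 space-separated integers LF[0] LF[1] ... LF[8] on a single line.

Char counts: '$':1, 'I':1, 'U':1, 'a':1, 'b':1, 'd':1, 'e':1, 'g':1, 'r':1
C (first-col start): C('$')=0, C('I')=1, C('U')=2, C('a')=3, C('b')=4, C('d')=5, C('e')=6, C('g')=7, C('r')=8
L[0]='I': occ=0, LF[0]=C('I')+0=1+0=1
L[1]='U': occ=0, LF[1]=C('U')+0=2+0=2
L[2]='r': occ=0, LF[2]=C('r')+0=8+0=8
L[3]='b': occ=0, LF[3]=C('b')+0=4+0=4
L[4]='$': occ=0, LF[4]=C('$')+0=0+0=0
L[5]='a': occ=0, LF[5]=C('a')+0=3+0=3
L[6]='g': occ=0, LF[6]=C('g')+0=7+0=7
L[7]='d': occ=0, LF[7]=C('d')+0=5+0=5
L[8]='e': occ=0, LF[8]=C('e')+0=6+0=6

Answer: 1 2 8 4 0 3 7 5 6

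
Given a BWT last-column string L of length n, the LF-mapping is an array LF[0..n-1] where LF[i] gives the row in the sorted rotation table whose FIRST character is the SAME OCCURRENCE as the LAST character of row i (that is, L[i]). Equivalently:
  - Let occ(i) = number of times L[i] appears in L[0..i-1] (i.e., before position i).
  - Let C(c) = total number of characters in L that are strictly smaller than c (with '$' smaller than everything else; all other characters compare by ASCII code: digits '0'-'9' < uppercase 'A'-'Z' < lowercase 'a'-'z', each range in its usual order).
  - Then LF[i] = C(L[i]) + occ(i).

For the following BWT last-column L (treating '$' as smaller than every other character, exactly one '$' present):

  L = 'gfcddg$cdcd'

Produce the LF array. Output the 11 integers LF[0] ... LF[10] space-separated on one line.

Char counts: '$':1, 'c':3, 'd':4, 'f':1, 'g':2
C (first-col start): C('$')=0, C('c')=1, C('d')=4, C('f')=8, C('g')=9
L[0]='g': occ=0, LF[0]=C('g')+0=9+0=9
L[1]='f': occ=0, LF[1]=C('f')+0=8+0=8
L[2]='c': occ=0, LF[2]=C('c')+0=1+0=1
L[3]='d': occ=0, LF[3]=C('d')+0=4+0=4
L[4]='d': occ=1, LF[4]=C('d')+1=4+1=5
L[5]='g': occ=1, LF[5]=C('g')+1=9+1=10
L[6]='$': occ=0, LF[6]=C('$')+0=0+0=0
L[7]='c': occ=1, LF[7]=C('c')+1=1+1=2
L[8]='d': occ=2, LF[8]=C('d')+2=4+2=6
L[9]='c': occ=2, LF[9]=C('c')+2=1+2=3
L[10]='d': occ=3, LF[10]=C('d')+3=4+3=7

Answer: 9 8 1 4 5 10 0 2 6 3 7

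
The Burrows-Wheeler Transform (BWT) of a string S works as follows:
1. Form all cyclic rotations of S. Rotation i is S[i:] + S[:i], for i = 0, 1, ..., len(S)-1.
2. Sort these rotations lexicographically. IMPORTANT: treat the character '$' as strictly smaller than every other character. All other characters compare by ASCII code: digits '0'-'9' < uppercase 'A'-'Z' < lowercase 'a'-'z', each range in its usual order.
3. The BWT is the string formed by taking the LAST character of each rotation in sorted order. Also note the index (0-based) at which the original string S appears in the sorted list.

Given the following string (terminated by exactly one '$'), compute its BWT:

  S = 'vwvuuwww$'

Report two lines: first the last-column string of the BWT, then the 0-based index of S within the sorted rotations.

All 9 rotations (rotation i = S[i:]+S[:i]):
  rot[0] = vwvuuwww$
  rot[1] = wvuuwww$v
  rot[2] = vuuwww$vw
  rot[3] = uuwww$vwv
  rot[4] = uwww$vwvu
  rot[5] = www$vwvuu
  rot[6] = ww$vwvuuw
  rot[7] = w$vwvuuww
  rot[8] = $vwvuuwww
Sorted (with $ < everything):
  sorted[0] = $vwvuuwww  (last char: 'w')
  sorted[1] = uuwww$vwv  (last char: 'v')
  sorted[2] = uwww$vwvu  (last char: 'u')
  sorted[3] = vuuwww$vw  (last char: 'w')
  sorted[4] = vwvuuwww$  (last char: '$')
  sorted[5] = w$vwvuuww  (last char: 'w')
  sorted[6] = wvuuwww$v  (last char: 'v')
  sorted[7] = ww$vwvuuw  (last char: 'w')
  sorted[8] = www$vwvuu  (last char: 'u')
Last column: wvuw$wvwu
Original string S is at sorted index 4

Answer: wvuw$wvwu
4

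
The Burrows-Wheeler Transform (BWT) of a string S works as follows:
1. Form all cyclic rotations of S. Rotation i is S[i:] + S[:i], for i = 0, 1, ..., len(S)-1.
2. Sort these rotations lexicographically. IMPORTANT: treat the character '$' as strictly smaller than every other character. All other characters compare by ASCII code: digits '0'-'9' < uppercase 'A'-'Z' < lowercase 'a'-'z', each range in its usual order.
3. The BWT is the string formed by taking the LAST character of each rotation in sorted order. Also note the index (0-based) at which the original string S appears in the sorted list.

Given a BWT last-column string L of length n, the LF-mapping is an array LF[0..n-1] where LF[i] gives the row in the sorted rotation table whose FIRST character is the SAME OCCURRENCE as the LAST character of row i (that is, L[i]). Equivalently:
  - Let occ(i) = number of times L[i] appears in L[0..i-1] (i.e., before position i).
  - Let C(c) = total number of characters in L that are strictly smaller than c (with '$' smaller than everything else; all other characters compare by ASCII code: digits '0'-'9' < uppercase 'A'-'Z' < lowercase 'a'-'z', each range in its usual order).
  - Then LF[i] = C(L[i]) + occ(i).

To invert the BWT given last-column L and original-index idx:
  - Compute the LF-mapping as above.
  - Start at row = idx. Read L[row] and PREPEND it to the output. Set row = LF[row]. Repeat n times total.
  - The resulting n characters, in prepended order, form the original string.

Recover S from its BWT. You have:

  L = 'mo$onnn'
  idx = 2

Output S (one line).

LF mapping: 1 5 0 6 2 3 4
Walk LF starting at row 2, prepending L[row]:
  step 1: row=2, L[2]='$', prepend. Next row=LF[2]=0
  step 2: row=0, L[0]='m', prepend. Next row=LF[0]=1
  step 3: row=1, L[1]='o', prepend. Next row=LF[1]=5
  step 4: row=5, L[5]='n', prepend. Next row=LF[5]=3
  step 5: row=3, L[3]='o', prepend. Next row=LF[3]=6
  step 6: row=6, L[6]='n', prepend. Next row=LF[6]=4
  step 7: row=4, L[4]='n', prepend. Next row=LF[4]=2
Reversed output: nnonom$

Answer: nnonom$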